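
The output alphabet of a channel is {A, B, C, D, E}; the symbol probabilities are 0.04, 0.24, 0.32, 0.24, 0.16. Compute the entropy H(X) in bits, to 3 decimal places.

2.123 bits

H = −Σ pᵢ log₂ pᵢ.
−0.04·log₂(0.04) = 0.1858
−0.24·log₂(0.24) = 0.4941
−0.32·log₂(0.32) = 0.5260
−0.24·log₂(0.24) = 0.4941
−0.16·log₂(0.16) = 0.4230
Sum ≈ 2.1231 → 2.123 bits.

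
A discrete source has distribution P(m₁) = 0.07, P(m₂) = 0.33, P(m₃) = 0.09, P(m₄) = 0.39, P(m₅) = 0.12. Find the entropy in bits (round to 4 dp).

2.0059 bits

H = −Σ pᵢ log₂ pᵢ.
−0.07·log₂(0.07) = 0.2686
−0.33·log₂(0.33) = 0.5278
−0.09·log₂(0.09) = 0.3127
−0.39·log₂(0.39) = 0.5298
−0.12·log₂(0.12) = 0.3671
Sum ≈ 2.0059 → 2.0059 bits.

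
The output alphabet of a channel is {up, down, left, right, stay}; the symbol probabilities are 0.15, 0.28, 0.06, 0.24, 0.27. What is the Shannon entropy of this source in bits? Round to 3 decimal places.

2.172 bits

H = −Σ pᵢ log₂ pᵢ.
−0.15·log₂(0.15) = 0.4105
−0.28·log₂(0.28) = 0.5142
−0.06·log₂(0.06) = 0.2435
−0.24·log₂(0.24) = 0.4941
−0.27·log₂(0.27) = 0.5100
Sum ≈ 2.1725 → 2.172 bits.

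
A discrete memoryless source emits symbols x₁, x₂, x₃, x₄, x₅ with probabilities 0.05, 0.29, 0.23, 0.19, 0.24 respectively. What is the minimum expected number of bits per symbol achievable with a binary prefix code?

2.24 bits/symbol

Repeatedly combine the two least-probable nodes; the expected code length is the sum of the merged weights.
merge 1/20 + 19/100 → 6/25
merge 23/100 + 6/25 → 47/100
merge 6/25 + 29/100 → 53/100
merge 47/100 + 53/100 → 1
L = 6/25 + 47/100 + 53/100 + 1 = 56/25 = 2.24 bits/symbol.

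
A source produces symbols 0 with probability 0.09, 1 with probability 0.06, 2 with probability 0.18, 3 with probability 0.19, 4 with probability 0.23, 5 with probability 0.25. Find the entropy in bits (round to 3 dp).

2.444 bits

H = −Σ pᵢ log₂ pᵢ.
−0.09·log₂(0.09) = 0.3127
−0.06·log₂(0.06) = 0.2435
−0.18·log₂(0.18) = 0.4453
−0.19·log₂(0.19) = 0.4552
−0.23·log₂(0.23) = 0.4877
−0.25·log₂(0.25) = 0.5000
Sum ≈ 2.4444 → 2.444 bits.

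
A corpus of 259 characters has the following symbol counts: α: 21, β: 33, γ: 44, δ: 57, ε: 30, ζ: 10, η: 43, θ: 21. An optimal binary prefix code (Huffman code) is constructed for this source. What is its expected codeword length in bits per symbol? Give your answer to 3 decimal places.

Probabilities are the counts divided by 259.
Repeatedly combine the two least-probable nodes; the expected code length is the sum of the merged weights.
merge 10/259 + 3/37 → 31/259
merge 3/37 + 30/259 → 51/259
merge 31/259 + 33/259 → 64/259
merge 43/259 + 44/259 → 87/259
merge 51/259 + 57/259 → 108/259
merge 64/259 + 87/259 → 151/259
merge 108/259 + 151/259 → 1
L = 31/259 + 51/259 + 64/259 + 87/259 + 108/259 + 151/259 + 1 = 751/259 ≈ 2.900 bits/symbol.

2.900 bits/symbol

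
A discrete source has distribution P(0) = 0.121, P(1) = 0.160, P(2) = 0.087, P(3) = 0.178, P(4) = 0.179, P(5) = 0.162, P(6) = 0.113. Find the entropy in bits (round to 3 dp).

2.767 bits

H = −Σ pᵢ log₂ pᵢ.
−0.121·log₂(0.121) = 0.3687
−0.160·log₂(0.160) = 0.4230
−0.087·log₂(0.087) = 0.3065
−0.178·log₂(0.178) = 0.4432
−0.179·log₂(0.179) = 0.4443
−0.162·log₂(0.162) = 0.4254
−0.113·log₂(0.113) = 0.3555
Sum ≈ 2.7665 → 2.767 bits.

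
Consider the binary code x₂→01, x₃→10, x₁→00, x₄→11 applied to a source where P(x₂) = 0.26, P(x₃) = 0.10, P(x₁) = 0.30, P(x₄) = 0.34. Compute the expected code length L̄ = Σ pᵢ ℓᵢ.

2 bits/symbol

L̄ = Σ pᵢ·ℓᵢ = 0.26·2 + 0.10·2 + 0.30·2 + 0.34·2 = 2 bits/symbol.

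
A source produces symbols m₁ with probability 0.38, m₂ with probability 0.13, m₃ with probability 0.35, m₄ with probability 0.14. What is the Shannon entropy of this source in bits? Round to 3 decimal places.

1.840 bits

H = −Σ pᵢ log₂ pᵢ.
−0.38·log₂(0.38) = 0.5305
−0.13·log₂(0.13) = 0.3826
−0.35·log₂(0.35) = 0.5301
−0.14·log₂(0.14) = 0.3971
Sum ≈ 1.8403 → 1.840 bits.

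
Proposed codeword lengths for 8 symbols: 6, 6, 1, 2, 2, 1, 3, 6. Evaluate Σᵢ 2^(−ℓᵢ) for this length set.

With common denominator 2^6 = 64: Σ 2^(−ℓᵢ) = 1/64 + 1/64 + 32/64 + 16/64 + 16/64 + 32/64 + 8/64 + 1/64 = 107/64 = 1.671875.

1.671875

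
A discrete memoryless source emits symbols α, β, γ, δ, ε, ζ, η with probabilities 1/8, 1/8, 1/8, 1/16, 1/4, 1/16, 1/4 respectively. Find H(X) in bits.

2.625 bits

Each probability is a power of 1/2, so log₂(1/p) is an integer.
H = Σ p·log₂(1/p) = 1/8·3 + 1/8·3 + 1/8·3 + 1/16·4 + 1/4·2 + 1/16·4 + 1/4·2 = 2.625 bits.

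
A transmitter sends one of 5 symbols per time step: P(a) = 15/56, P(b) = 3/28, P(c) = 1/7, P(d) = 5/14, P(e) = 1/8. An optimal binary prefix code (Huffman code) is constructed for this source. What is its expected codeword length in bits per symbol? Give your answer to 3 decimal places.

2.232 bits/symbol

Repeatedly combine the two least-probable nodes; the expected code length is the sum of the merged weights.
merge 3/28 + 1/8 → 13/56
merge 1/7 + 13/56 → 3/8
merge 15/56 + 5/14 → 5/8
merge 3/8 + 5/8 → 1
L = 13/56 + 3/8 + 5/8 + 1 = 125/56 ≈ 2.232 bits/symbol.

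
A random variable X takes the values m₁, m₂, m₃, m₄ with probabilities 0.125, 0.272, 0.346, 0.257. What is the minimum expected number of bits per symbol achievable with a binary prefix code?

2 bits/symbol

Repeatedly combine the two least-probable nodes; the expected code length is the sum of the merged weights.
merge 1/8 + 257/1000 → 191/500
merge 34/125 + 173/500 → 309/500
merge 191/500 + 309/500 → 1
L = 191/500 + 309/500 + 1 = 2 bits/symbol.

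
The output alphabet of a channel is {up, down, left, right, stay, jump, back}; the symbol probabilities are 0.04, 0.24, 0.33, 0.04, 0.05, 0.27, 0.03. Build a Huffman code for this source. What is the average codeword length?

2.32 bits/symbol

Repeatedly combine the two least-probable nodes; the expected code length is the sum of the merged weights.
merge 3/100 + 1/25 → 7/100
merge 1/25 + 1/20 → 9/100
merge 7/100 + 9/100 → 4/25
merge 4/25 + 6/25 → 2/5
merge 27/100 + 33/100 → 3/5
merge 2/5 + 3/5 → 1
L = 7/100 + 9/100 + 4/25 + 2/5 + 3/5 + 1 = 58/25 = 2.32 bits/symbol.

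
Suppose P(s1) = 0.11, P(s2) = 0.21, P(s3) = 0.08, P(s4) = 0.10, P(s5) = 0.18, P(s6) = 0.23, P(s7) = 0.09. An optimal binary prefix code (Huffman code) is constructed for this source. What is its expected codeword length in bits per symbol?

2.73 bits/symbol

Repeatedly combine the two least-probable nodes; the expected code length is the sum of the merged weights.
merge 2/25 + 9/100 → 17/100
merge 1/10 + 11/100 → 21/100
merge 17/100 + 9/50 → 7/20
merge 21/100 + 21/100 → 21/50
merge 23/100 + 7/20 → 29/50
merge 21/50 + 29/50 → 1
L = 17/100 + 21/100 + 7/20 + 21/50 + 29/50 + 1 = 273/100 = 2.73 bits/symbol.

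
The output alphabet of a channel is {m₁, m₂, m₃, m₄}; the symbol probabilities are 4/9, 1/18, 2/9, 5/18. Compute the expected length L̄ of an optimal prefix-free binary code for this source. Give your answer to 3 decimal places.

1.833 bits/symbol

Repeatedly combine the two least-probable nodes; the expected code length is the sum of the merged weights.
merge 1/18 + 2/9 → 5/18
merge 5/18 + 5/18 → 5/9
merge 4/9 + 5/9 → 1
L = 5/18 + 5/9 + 1 = 11/6 ≈ 1.833 bits/symbol.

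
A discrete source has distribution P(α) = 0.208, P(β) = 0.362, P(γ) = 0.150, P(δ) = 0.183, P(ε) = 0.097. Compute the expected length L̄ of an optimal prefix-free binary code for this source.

2.247 bits/symbol

Repeatedly combine the two least-probable nodes; the expected code length is the sum of the merged weights.
merge 97/1000 + 3/20 → 247/1000
merge 183/1000 + 26/125 → 391/1000
merge 247/1000 + 181/500 → 609/1000
merge 391/1000 + 609/1000 → 1
L = 247/1000 + 391/1000 + 609/1000 + 1 = 2247/1000 = 2.247 bits/symbol.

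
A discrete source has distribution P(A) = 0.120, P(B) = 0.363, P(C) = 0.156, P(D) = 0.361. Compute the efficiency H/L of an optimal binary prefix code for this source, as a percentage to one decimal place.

Entropy H = −Σ p log₂ p ≈ 1.8465 bits.
Huffman merges: 3/25+39/250→69/250; 69/250+361/1000→637/1000; 363/1000+637/1000→1. L = 1913/1000 ≈ 1.9130.
Efficiency = H/L = 1.8465/1.9130 = 96.5%.

96.5%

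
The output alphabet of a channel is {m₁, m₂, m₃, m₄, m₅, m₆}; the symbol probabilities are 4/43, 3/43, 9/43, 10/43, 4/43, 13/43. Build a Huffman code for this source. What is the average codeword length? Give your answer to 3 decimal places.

2.419 bits/symbol

Repeatedly combine the two least-probable nodes; the expected code length is the sum of the merged weights.
merge 3/43 + 4/43 → 7/43
merge 4/43 + 7/43 → 11/43
merge 9/43 + 10/43 → 19/43
merge 11/43 + 13/43 → 24/43
merge 19/43 + 24/43 → 1
L = 7/43 + 11/43 + 19/43 + 24/43 + 1 = 104/43 ≈ 2.419 bits/symbol.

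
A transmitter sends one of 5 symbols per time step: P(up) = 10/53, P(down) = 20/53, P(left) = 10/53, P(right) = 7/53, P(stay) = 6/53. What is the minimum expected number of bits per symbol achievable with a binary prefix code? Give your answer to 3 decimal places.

Repeatedly combine the two least-probable nodes; the expected code length is the sum of the merged weights.
merge 6/53 + 7/53 → 13/53
merge 10/53 + 10/53 → 20/53
merge 13/53 + 20/53 → 33/53
merge 20/53 + 33/53 → 1
L = 13/53 + 20/53 + 33/53 + 1 = 119/53 ≈ 2.245 bits/symbol.

2.245 bits/symbol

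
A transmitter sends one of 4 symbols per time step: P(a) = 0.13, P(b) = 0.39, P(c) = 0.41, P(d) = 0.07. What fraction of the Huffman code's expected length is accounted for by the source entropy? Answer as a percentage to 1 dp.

Entropy H = −Σ p log₂ p ≈ 1.7084 bits.
Huffman merges: 7/100+13/100→1/5; 1/5+39/100→59/100; 41/100+59/100→1. L = 179/100 ≈ 1.7900.
Efficiency = H/L = 1.7084/1.7900 = 95.4%.

95.4%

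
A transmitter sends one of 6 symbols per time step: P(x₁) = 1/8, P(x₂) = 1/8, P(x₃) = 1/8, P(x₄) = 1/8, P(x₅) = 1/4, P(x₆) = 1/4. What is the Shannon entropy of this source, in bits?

Each probability is a power of 1/2, so log₂(1/p) is an integer.
H = Σ p·log₂(1/p) = 1/8·3 + 1/8·3 + 1/8·3 + 1/8·3 + 1/4·2 + 1/4·2 = 2.5 bits.

2.5 bits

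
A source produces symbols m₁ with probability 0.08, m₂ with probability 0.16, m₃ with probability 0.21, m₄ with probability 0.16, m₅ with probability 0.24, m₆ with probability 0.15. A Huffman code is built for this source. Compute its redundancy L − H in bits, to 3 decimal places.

0.035 bits

Entropy H = −Σ p log₂ p ≈ 2.5150 bits.
Huffman merges: 2/25+3/20→23/100; 4/25+4/25→8/25; 21/100+23/100→11/25; 6/25+8/25→14/25; 11/25+14/25→1. L = 51/20 ≈ 2.5500.
L − H = 2.5500 − 2.5150 = 0.035 bits.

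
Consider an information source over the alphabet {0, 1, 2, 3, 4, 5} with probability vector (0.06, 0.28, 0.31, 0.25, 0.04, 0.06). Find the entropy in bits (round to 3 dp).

H = −Σ pᵢ log₂ pᵢ.
−0.06·log₂(0.06) = 0.2435
−0.28·log₂(0.28) = 0.5142
−0.31·log₂(0.31) = 0.5238
−0.25·log₂(0.25) = 0.5000
−0.04·log₂(0.04) = 0.1858
−0.06·log₂(0.06) = 0.2435
Sum ≈ 2.2108 → 2.211 bits.

2.211 bits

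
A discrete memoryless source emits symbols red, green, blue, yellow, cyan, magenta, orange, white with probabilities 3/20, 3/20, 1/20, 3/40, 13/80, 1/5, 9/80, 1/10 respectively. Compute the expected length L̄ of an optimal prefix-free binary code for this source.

Repeatedly combine the two least-probable nodes; the expected code length is the sum of the merged weights.
merge 1/20 + 3/40 → 1/8
merge 1/10 + 9/80 → 17/80
merge 1/8 + 3/20 → 11/40
merge 3/20 + 13/80 → 5/16
merge 1/5 + 17/80 → 33/80
merge 11/40 + 5/16 → 47/80
merge 33/80 + 47/80 → 1
L = 1/8 + 17/80 + 11/40 + 5/16 + 33/80 + 47/80 + 1 = 117/40 = 2.925 bits/symbol.

2.925 bits/symbol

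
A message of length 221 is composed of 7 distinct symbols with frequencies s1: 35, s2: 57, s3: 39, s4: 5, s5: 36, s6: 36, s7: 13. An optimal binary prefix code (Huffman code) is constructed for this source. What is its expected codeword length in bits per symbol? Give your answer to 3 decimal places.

Probabilities are the counts divided by 221.
Repeatedly combine the two least-probable nodes; the expected code length is the sum of the merged weights.
merge 5/221 + 1/17 → 18/221
merge 18/221 + 35/221 → 53/221
merge 36/221 + 36/221 → 72/221
merge 3/17 + 53/221 → 92/221
merge 57/221 + 72/221 → 129/221
merge 92/221 + 129/221 → 1
L = 18/221 + 53/221 + 72/221 + 92/221 + 129/221 + 1 = 45/17 ≈ 2.647 bits/symbol.

2.647 bits/symbol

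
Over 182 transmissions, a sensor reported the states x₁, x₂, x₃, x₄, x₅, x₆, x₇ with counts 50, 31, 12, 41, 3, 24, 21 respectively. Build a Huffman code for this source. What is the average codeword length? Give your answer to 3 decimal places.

Probabilities are the counts divided by 182.
Repeatedly combine the two least-probable nodes; the expected code length is the sum of the merged weights.
merge 3/182 + 6/91 → 15/182
merge 15/182 + 3/26 → 18/91
merge 12/91 + 31/182 → 55/182
merge 18/91 + 41/182 → 11/26
merge 25/91 + 55/182 → 15/26
merge 11/26 + 15/26 → 1
L = 15/182 + 18/91 + 55/182 + 11/26 + 15/26 + 1 = 235/91 ≈ 2.582 bits/symbol.

2.582 bits/symbol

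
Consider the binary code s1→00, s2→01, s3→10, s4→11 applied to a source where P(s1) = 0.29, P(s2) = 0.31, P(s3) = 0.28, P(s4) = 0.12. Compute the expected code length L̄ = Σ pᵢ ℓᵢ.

L̄ = Σ pᵢ·ℓᵢ = 0.29·2 + 0.31·2 + 0.28·2 + 0.12·2 = 2 bits/symbol.

2 bits/symbol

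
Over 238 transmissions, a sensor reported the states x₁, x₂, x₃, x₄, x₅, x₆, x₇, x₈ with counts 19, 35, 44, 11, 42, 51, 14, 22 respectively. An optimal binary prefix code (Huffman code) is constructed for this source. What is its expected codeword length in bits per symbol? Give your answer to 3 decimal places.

Probabilities are the counts divided by 238.
Repeatedly combine the two least-probable nodes; the expected code length is the sum of the merged weights.
merge 11/238 + 1/17 → 25/238
merge 19/238 + 11/119 → 41/238
merge 25/238 + 5/34 → 30/119
merge 41/238 + 3/17 → 83/238
merge 22/119 + 3/14 → 95/238
merge 30/119 + 83/238 → 143/238
merge 95/238 + 143/238 → 1
L = 25/238 + 41/238 + 30/119 + 83/238 + 95/238 + 143/238 + 1 = 685/238 ≈ 2.878 bits/symbol.

2.878 bits/symbol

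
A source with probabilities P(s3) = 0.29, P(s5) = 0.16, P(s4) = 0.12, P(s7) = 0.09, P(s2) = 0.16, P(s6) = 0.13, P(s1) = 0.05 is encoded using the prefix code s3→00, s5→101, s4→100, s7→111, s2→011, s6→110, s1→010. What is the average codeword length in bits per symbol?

2.71 bits/symbol

L̄ = Σ pᵢ·ℓᵢ = 0.29·2 + 0.16·3 + 0.12·3 + 0.09·3 + 0.16·3 + 0.13·3 + 0.05·3 = 2.71 bits/symbol.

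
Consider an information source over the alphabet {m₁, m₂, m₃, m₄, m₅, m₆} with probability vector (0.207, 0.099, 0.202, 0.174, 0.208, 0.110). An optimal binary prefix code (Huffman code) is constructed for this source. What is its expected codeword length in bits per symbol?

Repeatedly combine the two least-probable nodes; the expected code length is the sum of the merged weights.
merge 99/1000 + 11/100 → 209/1000
merge 87/500 + 101/500 → 47/125
merge 207/1000 + 26/125 → 83/200
merge 209/1000 + 47/125 → 117/200
merge 83/200 + 117/200 → 1
L = 209/1000 + 47/125 + 83/200 + 117/200 + 1 = 517/200 = 2.585 bits/symbol.

2.585 bits/symbol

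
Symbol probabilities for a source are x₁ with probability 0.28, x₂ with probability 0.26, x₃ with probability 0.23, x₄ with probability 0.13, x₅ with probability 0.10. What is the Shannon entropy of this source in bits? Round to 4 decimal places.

H = −Σ pᵢ log₂ pᵢ.
−0.28·log₂(0.28) = 0.5142
−0.26·log₂(0.26) = 0.5053
−0.23·log₂(0.23) = 0.4877
−0.13·log₂(0.13) = 0.3826
−0.10·log₂(0.10) = 0.3322
Sum ≈ 2.2220 → 2.2220 bits.

2.2220 bits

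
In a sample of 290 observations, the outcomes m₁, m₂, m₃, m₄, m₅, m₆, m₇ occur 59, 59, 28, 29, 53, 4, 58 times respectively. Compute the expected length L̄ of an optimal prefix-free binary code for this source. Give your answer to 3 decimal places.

2.703 bits/symbol

Probabilities are the counts divided by 290.
Repeatedly combine the two least-probable nodes; the expected code length is the sum of the merged weights.
merge 2/145 + 14/145 → 16/145
merge 1/10 + 16/145 → 61/290
merge 53/290 + 1/5 → 111/290
merge 59/290 + 59/290 → 59/145
merge 61/290 + 111/290 → 86/145
merge 59/145 + 86/145 → 1
L = 16/145 + 61/290 + 111/290 + 59/145 + 86/145 + 1 = 392/145 ≈ 2.703 bits/symbol.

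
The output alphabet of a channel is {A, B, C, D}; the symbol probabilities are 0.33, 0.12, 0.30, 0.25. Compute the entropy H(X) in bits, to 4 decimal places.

1.9160 bits

H = −Σ pᵢ log₂ pᵢ.
−0.33·log₂(0.33) = 0.5278
−0.12·log₂(0.12) = 0.3671
−0.30·log₂(0.30) = 0.5211
−0.25·log₂(0.25) = 0.5000
Sum ≈ 1.9160 → 1.9160 bits.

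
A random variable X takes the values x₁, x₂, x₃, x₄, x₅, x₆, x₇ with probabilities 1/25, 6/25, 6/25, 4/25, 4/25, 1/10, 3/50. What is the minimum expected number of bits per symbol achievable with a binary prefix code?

2.62 bits/symbol

Repeatedly combine the two least-probable nodes; the expected code length is the sum of the merged weights.
merge 1/25 + 3/50 → 1/10
merge 1/10 + 1/10 → 1/5
merge 4/25 + 4/25 → 8/25
merge 1/5 + 6/25 → 11/25
merge 6/25 + 8/25 → 14/25
merge 11/25 + 14/25 → 1
L = 1/10 + 1/5 + 8/25 + 11/25 + 14/25 + 1 = 131/50 = 2.62 bits/symbol.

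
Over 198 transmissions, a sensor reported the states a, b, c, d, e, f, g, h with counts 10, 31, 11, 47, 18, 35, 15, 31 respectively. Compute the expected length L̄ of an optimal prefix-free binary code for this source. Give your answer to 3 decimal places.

Probabilities are the counts divided by 198.
Repeatedly combine the two least-probable nodes; the expected code length is the sum of the merged weights.
merge 5/99 + 1/18 → 7/66
merge 5/66 + 1/11 → 1/6
merge 7/66 + 31/198 → 26/99
merge 31/198 + 1/6 → 32/99
merge 35/198 + 47/198 → 41/99
merge 26/99 + 32/99 → 58/99
merge 41/99 + 58/99 → 1
L = 7/66 + 1/6 + 26/99 + 32/99 + 41/99 + 58/99 + 1 = 283/99 ≈ 2.859 bits/symbol.

2.859 bits/symbol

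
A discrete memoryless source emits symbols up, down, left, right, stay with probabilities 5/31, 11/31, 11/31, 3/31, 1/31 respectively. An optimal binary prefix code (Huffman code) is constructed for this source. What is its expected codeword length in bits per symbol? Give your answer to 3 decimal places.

Repeatedly combine the two least-probable nodes; the expected code length is the sum of the merged weights.
merge 1/31 + 3/31 → 4/31
merge 4/31 + 5/31 → 9/31
merge 9/31 + 11/31 → 20/31
merge 11/31 + 20/31 → 1
L = 4/31 + 9/31 + 20/31 + 1 = 64/31 ≈ 2.065 bits/symbol.

2.065 bits/symbol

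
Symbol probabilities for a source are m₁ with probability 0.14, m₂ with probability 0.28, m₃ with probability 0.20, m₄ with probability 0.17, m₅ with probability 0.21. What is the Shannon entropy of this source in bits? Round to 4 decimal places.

2.2831 bits

H = −Σ pᵢ log₂ pᵢ.
−0.14·log₂(0.14) = 0.3971
−0.28·log₂(0.28) = 0.5142
−0.20·log₂(0.20) = 0.4644
−0.17·log₂(0.17) = 0.4346
−0.21·log₂(0.21) = 0.4728
Sum ≈ 2.2831 → 2.2831 bits.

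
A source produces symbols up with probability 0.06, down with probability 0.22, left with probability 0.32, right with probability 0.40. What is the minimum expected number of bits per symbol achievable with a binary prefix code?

1.88 bits/symbol

Repeatedly combine the two least-probable nodes; the expected code length is the sum of the merged weights.
merge 3/50 + 11/50 → 7/25
merge 7/25 + 8/25 → 3/5
merge 2/5 + 3/5 → 1
L = 7/25 + 3/5 + 1 = 47/25 = 1.88 bits/symbol.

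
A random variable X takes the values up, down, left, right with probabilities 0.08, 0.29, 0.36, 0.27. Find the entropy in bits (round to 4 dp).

1.8500 bits

H = −Σ pᵢ log₂ pᵢ.
−0.08·log₂(0.08) = 0.2915
−0.29·log₂(0.29) = 0.5179
−0.36·log₂(0.36) = 0.5306
−0.27·log₂(0.27) = 0.5100
Sum ≈ 1.8500 → 1.8500 bits.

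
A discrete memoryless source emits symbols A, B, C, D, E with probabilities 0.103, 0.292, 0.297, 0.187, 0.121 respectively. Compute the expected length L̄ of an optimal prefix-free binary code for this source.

2.224 bits/symbol

Repeatedly combine the two least-probable nodes; the expected code length is the sum of the merged weights.
merge 103/1000 + 121/1000 → 28/125
merge 187/1000 + 28/125 → 411/1000
merge 73/250 + 297/1000 → 589/1000
merge 411/1000 + 589/1000 → 1
L = 28/125 + 411/1000 + 589/1000 + 1 = 278/125 = 2.224 bits/symbol.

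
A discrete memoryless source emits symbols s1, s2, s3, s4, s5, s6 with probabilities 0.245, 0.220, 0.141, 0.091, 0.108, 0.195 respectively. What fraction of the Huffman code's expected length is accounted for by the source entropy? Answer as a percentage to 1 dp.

Entropy H = −Σ p log₂ p ≈ 2.4976 bits.
Huffman merges: 91/1000+27/250→199/1000; 141/1000+39/200→42/125; 199/1000+11/50→419/1000; 49/200+42/125→581/1000; 419/1000+581/1000→1. L = 507/200 ≈ 2.5350.
Efficiency = H/L = 2.4976/2.5350 = 98.5%.

98.5%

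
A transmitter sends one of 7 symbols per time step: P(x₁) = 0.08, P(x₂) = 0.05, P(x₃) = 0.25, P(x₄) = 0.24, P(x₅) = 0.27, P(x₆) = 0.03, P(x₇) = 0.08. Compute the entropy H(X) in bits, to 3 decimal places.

2.455 bits

H = −Σ pᵢ log₂ pᵢ.
−0.08·log₂(0.08) = 0.2915
−0.05·log₂(0.05) = 0.2161
−0.25·log₂(0.25) = 0.5000
−0.24·log₂(0.24) = 0.4941
−0.27·log₂(0.27) = 0.5100
−0.03·log₂(0.03) = 0.1518
−0.08·log₂(0.08) = 0.2915
Sum ≈ 2.4550 → 2.455 bits.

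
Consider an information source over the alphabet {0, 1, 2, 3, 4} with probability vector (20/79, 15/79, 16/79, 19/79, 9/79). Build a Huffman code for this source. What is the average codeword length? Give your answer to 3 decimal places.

Repeatedly combine the two least-probable nodes; the expected code length is the sum of the merged weights.
merge 9/79 + 15/79 → 24/79
merge 16/79 + 19/79 → 35/79
merge 20/79 + 24/79 → 44/79
merge 35/79 + 44/79 → 1
L = 24/79 + 35/79 + 44/79 + 1 = 182/79 ≈ 2.304 bits/symbol.

2.304 bits/symbol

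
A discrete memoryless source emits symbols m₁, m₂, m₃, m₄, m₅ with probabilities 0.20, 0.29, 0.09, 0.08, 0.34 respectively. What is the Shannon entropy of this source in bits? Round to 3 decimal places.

H = −Σ pᵢ log₂ pᵢ.
−0.20·log₂(0.20) = 0.4644
−0.29·log₂(0.29) = 0.5179
−0.09·log₂(0.09) = 0.3127
−0.08·log₂(0.08) = 0.2915
−0.34·log₂(0.34) = 0.5292
Sum ≈ 2.1156 → 2.116 bits.

2.116 bits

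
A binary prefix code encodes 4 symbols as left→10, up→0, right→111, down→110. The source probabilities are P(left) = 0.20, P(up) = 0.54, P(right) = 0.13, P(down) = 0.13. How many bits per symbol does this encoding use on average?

1.72 bits/symbol

L̄ = Σ pᵢ·ℓᵢ = 0.20·2 + 0.54·1 + 0.13·3 + 0.13·3 = 1.72 bits/symbol.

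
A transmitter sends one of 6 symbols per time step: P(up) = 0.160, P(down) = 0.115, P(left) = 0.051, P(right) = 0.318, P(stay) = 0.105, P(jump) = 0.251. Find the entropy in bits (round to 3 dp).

H = −Σ pᵢ log₂ pᵢ.
−0.160·log₂(0.160) = 0.4230
−0.115·log₂(0.115) = 0.3588
−0.051·log₂(0.051) = 0.2190
−0.318·log₂(0.318) = 0.5256
−0.105·log₂(0.105) = 0.3414
−0.251·log₂(0.251) = 0.5006
Sum ≈ 2.3684 → 2.368 bits.

2.368 bits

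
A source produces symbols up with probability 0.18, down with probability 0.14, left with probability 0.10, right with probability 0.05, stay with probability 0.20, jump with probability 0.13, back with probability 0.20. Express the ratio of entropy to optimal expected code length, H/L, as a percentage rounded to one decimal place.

98.3%

Entropy H = −Σ p log₂ p ≈ 2.7021 bits.
Huffman merges: 1/20+1/10→3/20; 13/100+7/50→27/100; 3/20+9/50→33/100; 1/5+1/5→2/5; 27/100+33/100→3/5; 2/5+3/5→1. L = 11/4 ≈ 2.7500.
Efficiency = H/L = 2.7021/2.7500 = 98.3%.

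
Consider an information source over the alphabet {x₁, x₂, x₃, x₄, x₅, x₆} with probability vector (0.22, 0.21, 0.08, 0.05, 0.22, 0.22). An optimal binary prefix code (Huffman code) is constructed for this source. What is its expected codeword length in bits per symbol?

Repeatedly combine the two least-probable nodes; the expected code length is the sum of the merged weights.
merge 1/20 + 2/25 → 13/100
merge 13/100 + 21/100 → 17/50
merge 11/50 + 11/50 → 11/25
merge 11/50 + 17/50 → 14/25
merge 11/25 + 14/25 → 1
L = 13/100 + 17/50 + 11/25 + 14/25 + 1 = 247/100 = 2.47 bits/symbol.

2.47 bits/symbol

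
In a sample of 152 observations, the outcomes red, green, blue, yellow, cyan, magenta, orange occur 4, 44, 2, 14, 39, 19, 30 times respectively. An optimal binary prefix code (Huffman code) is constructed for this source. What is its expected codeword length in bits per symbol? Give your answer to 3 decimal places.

Probabilities are the counts divided by 152.
Repeatedly combine the two least-probable nodes; the expected code length is the sum of the merged weights.
merge 1/76 + 1/38 → 3/76
merge 3/76 + 7/76 → 5/38
merge 1/8 + 5/38 → 39/152
merge 15/76 + 39/152 → 69/152
merge 39/152 + 11/38 → 83/152
merge 69/152 + 83/152 → 1
L = 3/76 + 5/38 + 39/152 + 69/152 + 83/152 + 1 = 369/152 ≈ 2.428 bits/symbol.

2.428 bits/symbol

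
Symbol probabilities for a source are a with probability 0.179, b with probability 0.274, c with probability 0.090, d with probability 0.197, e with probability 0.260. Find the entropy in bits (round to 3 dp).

2.236 bits

H = −Σ pᵢ log₂ pᵢ.
−0.179·log₂(0.179) = 0.4443
−0.274·log₂(0.274) = 0.5118
−0.090·log₂(0.090) = 0.3127
−0.197·log₂(0.197) = 0.4617
−0.260·log₂(0.260) = 0.5053
Sum ≈ 2.2357 → 2.236 bits.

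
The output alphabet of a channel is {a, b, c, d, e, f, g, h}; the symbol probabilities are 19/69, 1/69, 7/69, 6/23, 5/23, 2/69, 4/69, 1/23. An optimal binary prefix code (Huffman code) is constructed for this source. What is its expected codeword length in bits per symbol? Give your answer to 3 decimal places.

Repeatedly combine the two least-probable nodes; the expected code length is the sum of the merged weights.
merge 1/69 + 2/69 → 1/23
merge 1/23 + 1/23 → 2/23
merge 4/69 + 2/23 → 10/69
merge 7/69 + 10/69 → 17/69
merge 5/23 + 17/69 → 32/69
merge 6/23 + 19/69 → 37/69
merge 32/69 + 37/69 → 1
L = 1/23 + 2/23 + 10/69 + 17/69 + 32/69 + 37/69 + 1 = 58/23 ≈ 2.522 bits/symbol.

2.522 bits/symbol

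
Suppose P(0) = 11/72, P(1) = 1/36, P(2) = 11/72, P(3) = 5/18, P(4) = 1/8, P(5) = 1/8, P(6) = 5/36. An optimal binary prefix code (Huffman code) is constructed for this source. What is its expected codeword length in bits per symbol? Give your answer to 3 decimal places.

Repeatedly combine the two least-probable nodes; the expected code length is the sum of the merged weights.
merge 1/36 + 1/8 → 11/72
merge 1/8 + 5/36 → 19/72
merge 11/72 + 11/72 → 11/36
merge 11/72 + 19/72 → 5/12
merge 5/18 + 11/36 → 7/12
merge 5/12 + 7/12 → 1
L = 11/72 + 19/72 + 11/36 + 5/12 + 7/12 + 1 = 49/18 ≈ 2.722 bits/symbol.

2.722 bits/symbol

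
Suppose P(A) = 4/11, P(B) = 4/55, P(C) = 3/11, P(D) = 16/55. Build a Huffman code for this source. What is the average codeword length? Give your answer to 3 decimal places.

Repeatedly combine the two least-probable nodes; the expected code length is the sum of the merged weights.
merge 4/55 + 3/11 → 19/55
merge 16/55 + 19/55 → 7/11
merge 4/11 + 7/11 → 1
L = 19/55 + 7/11 + 1 = 109/55 ≈ 1.982 bits/symbol.

1.982 bits/symbol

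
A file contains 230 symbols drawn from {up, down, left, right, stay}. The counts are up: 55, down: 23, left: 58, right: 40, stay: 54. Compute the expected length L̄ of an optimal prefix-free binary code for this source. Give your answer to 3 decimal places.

2.274 bits/symbol

Probabilities are the counts divided by 230.
Repeatedly combine the two least-probable nodes; the expected code length is the sum of the merged weights.
merge 1/10 + 4/23 → 63/230
merge 27/115 + 11/46 → 109/230
merge 29/115 + 63/230 → 121/230
merge 109/230 + 121/230 → 1
L = 63/230 + 109/230 + 121/230 + 1 = 523/230 ≈ 2.274 bits/symbol.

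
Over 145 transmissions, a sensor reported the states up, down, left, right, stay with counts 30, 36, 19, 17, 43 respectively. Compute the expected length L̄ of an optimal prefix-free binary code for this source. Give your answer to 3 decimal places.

2.248 bits/symbol

Probabilities are the counts divided by 145.
Repeatedly combine the two least-probable nodes; the expected code length is the sum of the merged weights.
merge 17/145 + 19/145 → 36/145
merge 6/29 + 36/145 → 66/145
merge 36/145 + 43/145 → 79/145
merge 66/145 + 79/145 → 1
L = 36/145 + 66/145 + 79/145 + 1 = 326/145 ≈ 2.248 bits/symbol.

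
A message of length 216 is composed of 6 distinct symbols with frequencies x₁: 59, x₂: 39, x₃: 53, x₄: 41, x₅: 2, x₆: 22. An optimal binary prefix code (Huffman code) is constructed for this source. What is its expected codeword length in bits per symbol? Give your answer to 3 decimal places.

Probabilities are the counts divided by 216.
Repeatedly combine the two least-probable nodes; the expected code length is the sum of the merged weights.
merge 1/108 + 11/108 → 1/9
merge 1/9 + 13/72 → 7/24
merge 41/216 + 53/216 → 47/108
merge 59/216 + 7/24 → 61/108
merge 47/108 + 61/108 → 1
L = 1/9 + 7/24 + 47/108 + 61/108 + 1 = 173/72 ≈ 2.403 bits/symbol.

2.403 bits/symbol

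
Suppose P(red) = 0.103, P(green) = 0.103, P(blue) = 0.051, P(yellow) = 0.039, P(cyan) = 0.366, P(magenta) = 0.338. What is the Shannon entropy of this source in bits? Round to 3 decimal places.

H = −Σ pᵢ log₂ pᵢ.
−0.103·log₂(0.103) = 0.3378
−0.103·log₂(0.103) = 0.3378
−0.051·log₂(0.051) = 0.2190
−0.039·log₂(0.039) = 0.1825
−0.366·log₂(0.366) = 0.5307
−0.338·log₂(0.338) = 0.5289
Sum ≈ 2.1367 → 2.137 bits.

2.137 bits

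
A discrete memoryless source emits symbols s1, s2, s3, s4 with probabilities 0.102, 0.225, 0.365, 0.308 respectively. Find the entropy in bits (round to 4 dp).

H = −Σ pᵢ log₂ pᵢ.
−0.102·log₂(0.102) = 0.3359
−0.225·log₂(0.225) = 0.4842
−0.365·log₂(0.365) = 0.5307
−0.308·log₂(0.308) = 0.5233
Sum ≈ 1.8741 → 1.8741 bits.

1.8741 bits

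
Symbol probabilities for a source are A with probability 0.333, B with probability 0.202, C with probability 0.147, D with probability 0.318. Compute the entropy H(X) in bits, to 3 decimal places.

H = −Σ pᵢ log₂ pᵢ.
−0.333·log₂(0.333) = 0.5283
−0.202·log₂(0.202) = 0.4661
−0.147·log₂(0.147) = 0.4066
−0.318·log₂(0.318) = 0.5256
Sum ≈ 1.9266 → 1.927 bits.

1.927 bits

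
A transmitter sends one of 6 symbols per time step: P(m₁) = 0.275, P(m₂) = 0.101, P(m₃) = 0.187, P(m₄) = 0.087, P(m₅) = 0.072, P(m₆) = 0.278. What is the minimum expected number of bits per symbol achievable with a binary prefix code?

Repeatedly combine the two least-probable nodes; the expected code length is the sum of the merged weights.
merge 9/125 + 87/1000 → 159/1000
merge 101/1000 + 159/1000 → 13/50
merge 187/1000 + 13/50 → 447/1000
merge 11/40 + 139/500 → 553/1000
merge 447/1000 + 553/1000 → 1
L = 159/1000 + 13/50 + 447/1000 + 553/1000 + 1 = 2419/1000 = 2.419 bits/symbol.

2.419 bits/symbol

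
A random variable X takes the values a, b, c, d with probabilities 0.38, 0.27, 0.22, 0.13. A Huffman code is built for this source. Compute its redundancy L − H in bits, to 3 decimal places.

0.066 bits

Entropy H = −Σ p log₂ p ≈ 1.9037 bits.
Huffman merges: 13/100+11/50→7/20; 27/100+7/20→31/50; 19/50+31/50→1. L = 197/100 ≈ 1.9700.
L − H = 1.9700 − 1.9037 = 0.066 bits.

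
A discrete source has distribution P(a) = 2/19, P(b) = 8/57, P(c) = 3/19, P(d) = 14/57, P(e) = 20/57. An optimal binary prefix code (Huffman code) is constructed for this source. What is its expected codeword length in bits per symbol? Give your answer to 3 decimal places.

2.246 bits/symbol

Repeatedly combine the two least-probable nodes; the expected code length is the sum of the merged weights.
merge 2/19 + 8/57 → 14/57
merge 3/19 + 14/57 → 23/57
merge 14/57 + 20/57 → 34/57
merge 23/57 + 34/57 → 1
L = 14/57 + 23/57 + 34/57 + 1 = 128/57 ≈ 2.246 bits/symbol.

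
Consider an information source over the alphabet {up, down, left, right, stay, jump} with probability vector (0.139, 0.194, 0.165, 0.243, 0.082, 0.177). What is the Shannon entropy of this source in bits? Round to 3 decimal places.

2.518 bits

H = −Σ pᵢ log₂ pᵢ.
−0.139·log₂(0.139) = 0.3957
−0.194·log₂(0.194) = 0.4590
−0.165·log₂(0.165) = 0.4289
−0.243·log₂(0.243) = 0.4960
−0.082·log₂(0.082) = 0.2959
−0.177·log₂(0.177) = 0.4422
Sum ≈ 2.5176 → 2.518 bits.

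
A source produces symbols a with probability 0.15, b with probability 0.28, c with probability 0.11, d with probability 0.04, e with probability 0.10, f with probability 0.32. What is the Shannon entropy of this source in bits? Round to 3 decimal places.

2.319 bits

H = −Σ pᵢ log₂ pᵢ.
−0.15·log₂(0.15) = 0.4105
−0.28·log₂(0.28) = 0.5142
−0.11·log₂(0.11) = 0.3503
−0.04·log₂(0.04) = 0.1858
−0.10·log₂(0.10) = 0.3322
−0.32·log₂(0.32) = 0.5260
Sum ≈ 2.3190 → 2.319 bits.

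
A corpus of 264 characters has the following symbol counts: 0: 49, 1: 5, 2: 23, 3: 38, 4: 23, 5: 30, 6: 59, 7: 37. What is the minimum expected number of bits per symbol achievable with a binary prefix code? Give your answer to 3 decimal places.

Probabilities are the counts divided by 264.
Repeatedly combine the two least-probable nodes; the expected code length is the sum of the merged weights.
merge 5/264 + 23/264 → 7/66
merge 23/264 + 7/66 → 17/88
merge 5/44 + 37/264 → 67/264
merge 19/132 + 49/264 → 29/88
merge 17/88 + 59/264 → 5/12
merge 67/264 + 29/88 → 7/12
merge 5/12 + 7/12 → 1
L = 7/66 + 17/88 + 67/264 + 29/88 + 5/12 + 7/12 + 1 = 761/264 ≈ 2.883 bits/symbol.

2.883 bits/symbol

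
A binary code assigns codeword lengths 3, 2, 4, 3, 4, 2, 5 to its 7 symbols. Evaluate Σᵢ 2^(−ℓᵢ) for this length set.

0.90625

With common denominator 2^5 = 32: Σ 2^(−ℓᵢ) = 4/32 + 8/32 + 2/32 + 4/32 + 2/32 + 8/32 + 1/32 = 29/32 = 0.90625.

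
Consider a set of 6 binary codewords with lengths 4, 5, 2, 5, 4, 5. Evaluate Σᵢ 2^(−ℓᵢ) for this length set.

With common denominator 2^5 = 32: Σ 2^(−ℓᵢ) = 2/32 + 1/32 + 8/32 + 1/32 + 2/32 + 1/32 = 15/32 = 0.46875.

0.46875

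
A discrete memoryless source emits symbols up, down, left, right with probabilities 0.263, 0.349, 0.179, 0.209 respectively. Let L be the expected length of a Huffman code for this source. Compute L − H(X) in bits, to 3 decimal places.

0.047 bits

Entropy H = −Σ p log₂ p ≈ 1.9531 bits.
Huffman merges: 179/1000+209/1000→97/250; 263/1000+349/1000→153/250; 97/250+153/250→1. L = 2 ≈ 2.0000.
L − H = 2.0000 − 1.9531 = 0.047 bits.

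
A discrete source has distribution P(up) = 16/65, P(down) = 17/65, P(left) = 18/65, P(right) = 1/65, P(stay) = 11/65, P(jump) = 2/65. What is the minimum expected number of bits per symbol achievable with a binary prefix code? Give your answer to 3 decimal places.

Repeatedly combine the two least-probable nodes; the expected code length is the sum of the merged weights.
merge 1/65 + 2/65 → 3/65
merge 3/65 + 11/65 → 14/65
merge 14/65 + 16/65 → 6/13
merge 17/65 + 18/65 → 7/13
merge 6/13 + 7/13 → 1
L = 3/65 + 14/65 + 6/13 + 7/13 + 1 = 147/65 ≈ 2.262 bits/symbol.

2.262 bits/symbol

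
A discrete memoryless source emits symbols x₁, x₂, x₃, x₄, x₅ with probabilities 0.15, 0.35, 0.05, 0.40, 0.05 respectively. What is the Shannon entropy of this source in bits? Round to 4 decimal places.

1.9016 bits

H = −Σ pᵢ log₂ pᵢ.
−0.15·log₂(0.15) = 0.4105
−0.35·log₂(0.35) = 0.5301
−0.05·log₂(0.05) = 0.2161
−0.40·log₂(0.40) = 0.5288
−0.05·log₂(0.05) = 0.2161
Sum ≈ 1.9016 → 1.9016 bits.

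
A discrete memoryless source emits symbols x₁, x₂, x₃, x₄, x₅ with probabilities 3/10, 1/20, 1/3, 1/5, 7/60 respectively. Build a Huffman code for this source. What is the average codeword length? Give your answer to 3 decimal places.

2.167 bits/symbol

Repeatedly combine the two least-probable nodes; the expected code length is the sum of the merged weights.
merge 1/20 + 7/60 → 1/6
merge 1/6 + 1/5 → 11/30
merge 3/10 + 1/3 → 19/30
merge 11/30 + 19/30 → 1
L = 1/6 + 11/30 + 19/30 + 1 = 13/6 ≈ 2.167 bits/symbol.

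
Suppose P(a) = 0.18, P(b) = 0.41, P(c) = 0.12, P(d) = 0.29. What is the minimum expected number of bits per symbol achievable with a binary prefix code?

1.89 bits/symbol

Repeatedly combine the two least-probable nodes; the expected code length is the sum of the merged weights.
merge 3/25 + 9/50 → 3/10
merge 29/100 + 3/10 → 59/100
merge 41/100 + 59/100 → 1
L = 3/10 + 59/100 + 1 = 189/100 = 1.89 bits/symbol.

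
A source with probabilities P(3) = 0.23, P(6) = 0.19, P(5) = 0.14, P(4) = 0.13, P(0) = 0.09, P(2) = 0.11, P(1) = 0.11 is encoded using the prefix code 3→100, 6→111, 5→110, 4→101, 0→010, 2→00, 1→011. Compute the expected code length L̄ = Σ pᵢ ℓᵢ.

2.89 bits/symbol

L̄ = Σ pᵢ·ℓᵢ = 0.23·3 + 0.19·3 + 0.14·3 + 0.13·3 + 0.09·3 + 0.11·2 + 0.11·3 = 2.89 bits/symbol.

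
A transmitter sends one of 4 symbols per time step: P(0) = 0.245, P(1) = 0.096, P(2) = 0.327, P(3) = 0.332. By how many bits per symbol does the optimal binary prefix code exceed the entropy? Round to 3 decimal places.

Entropy H = −Σ p log₂ p ≈ 1.8772 bits.
Huffman merges: 12/125+49/200→341/1000; 327/1000+83/250→659/1000; 341/1000+659/1000→1. L = 2 ≈ 2.0000.
L − H = 2.0000 − 1.8772 = 0.123 bits.

0.123 bits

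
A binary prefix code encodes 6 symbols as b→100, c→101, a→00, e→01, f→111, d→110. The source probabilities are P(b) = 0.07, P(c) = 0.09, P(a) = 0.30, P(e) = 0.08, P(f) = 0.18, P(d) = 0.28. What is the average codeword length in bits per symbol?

2.62 bits/symbol

L̄ = Σ pᵢ·ℓᵢ = 0.07·3 + 0.09·3 + 0.30·2 + 0.08·2 + 0.18·3 + 0.28·3 = 2.62 bits/symbol.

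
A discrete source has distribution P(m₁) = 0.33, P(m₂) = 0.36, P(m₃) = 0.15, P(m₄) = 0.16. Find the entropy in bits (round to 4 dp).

H = −Σ pᵢ log₂ pᵢ.
−0.33·log₂(0.33) = 0.5278
−0.36·log₂(0.36) = 0.5306
−0.15·log₂(0.15) = 0.4105
−0.16·log₂(0.16) = 0.4230
Sum ≈ 1.8920 → 1.8920 bits.

1.8920 bits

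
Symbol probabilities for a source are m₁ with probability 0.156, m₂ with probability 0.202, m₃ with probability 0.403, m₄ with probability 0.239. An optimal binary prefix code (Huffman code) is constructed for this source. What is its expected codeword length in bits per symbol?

1.955 bits/symbol

Repeatedly combine the two least-probable nodes; the expected code length is the sum of the merged weights.
merge 39/250 + 101/500 → 179/500
merge 239/1000 + 179/500 → 597/1000
merge 403/1000 + 597/1000 → 1
L = 179/500 + 597/1000 + 1 = 391/200 = 1.955 bits/symbol.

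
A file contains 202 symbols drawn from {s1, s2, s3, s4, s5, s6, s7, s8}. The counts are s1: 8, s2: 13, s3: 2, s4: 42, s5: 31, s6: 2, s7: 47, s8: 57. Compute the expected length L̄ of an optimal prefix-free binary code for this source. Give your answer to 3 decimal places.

Probabilities are the counts divided by 202.
Repeatedly combine the two least-probable nodes; the expected code length is the sum of the merged weights.
merge 1/101 + 1/101 → 2/101
merge 2/101 + 4/101 → 6/101
merge 6/101 + 13/202 → 25/202
merge 25/202 + 31/202 → 28/101
merge 21/101 + 47/202 → 89/202
merge 28/101 + 57/202 → 113/202
merge 89/202 + 113/202 → 1
L = 2/101 + 6/101 + 25/202 + 28/101 + 89/202 + 113/202 + 1 = 501/202 ≈ 2.480 bits/symbol.

2.480 bits/symbol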